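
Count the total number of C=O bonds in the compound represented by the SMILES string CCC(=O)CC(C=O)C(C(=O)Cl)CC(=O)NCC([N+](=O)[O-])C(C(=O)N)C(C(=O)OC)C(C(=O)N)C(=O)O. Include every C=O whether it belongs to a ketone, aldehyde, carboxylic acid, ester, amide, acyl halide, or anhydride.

CO: ketone, 1 C=O (running total 1).
CH(CHO): aldehyde, 1 C=O (running total 2).
CH(COCl): acyl halide, 1 C=O (running total 3).
CH2CONHCH2: amide, 1 C=O (running total 4).
CH(CONH2): amide, 1 C=O (running total 5).
CH(COOCH3): ester, 1 C=O (running total 6).
CH(CONH2): amide, 1 C=O (running total 7).
COOH: carboxylic acid, 1 C=O (running total 8).

8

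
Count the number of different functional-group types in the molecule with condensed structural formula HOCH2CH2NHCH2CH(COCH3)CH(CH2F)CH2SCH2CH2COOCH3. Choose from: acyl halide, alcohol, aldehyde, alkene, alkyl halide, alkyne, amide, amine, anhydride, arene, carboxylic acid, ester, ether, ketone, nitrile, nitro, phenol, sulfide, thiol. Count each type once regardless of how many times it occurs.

Working along the chain:
  HOCH2: HO– on an sp³ carbon → alcohol.
  CH2NHCH2: C–N–C with sp³ carbons and no adjacent C=O → amine (secondary).
  CH(COCH3): pendant –COCH3: carbonyl C bonded to two carbons → ketone.
  CH(CH2F): pendant –CH2X: halogen on sp³ carbon → alkyl halide.
  CH2SCH2: C–S–C linkage → sulfide (thioether).
  COOCH3: –C(=O)OCH3: carbonyl C bonded to C and to –OCH3 → ester (not ketone + ether).
Distinct types present: alcohol, alkyl halide, amine, ester, ketone, sulfide.

6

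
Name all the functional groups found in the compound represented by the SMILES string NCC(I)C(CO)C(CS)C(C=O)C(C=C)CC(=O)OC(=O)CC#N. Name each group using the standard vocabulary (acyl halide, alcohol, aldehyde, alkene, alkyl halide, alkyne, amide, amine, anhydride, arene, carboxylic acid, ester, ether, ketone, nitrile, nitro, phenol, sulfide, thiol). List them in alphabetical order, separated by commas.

alcohol, aldehyde, alkene, alkyl halide, amine, anhydride, nitrile, thiol

Taking each segment in turn:
  H2NCH2: –NH2 on an sp³ carbon with no adjacent C=O → amine.
  CH(I): halogen on an sp³ carbon → alkyl halide.
  CH(CH2OH): pendant –CH2OH on an sp³ backbone C → alcohol.
  CH(CH2SH): pendant –CH2SH → thiol.
  CH(CHO): pendant –CHO: carbonyl C bonded to C and H → aldehyde.
  CH(CH=CH2): pendant –CH=CH2: C=C double bond → alkene.
  CH2CO-O-COCH2: two acyl groups sharing one oxygen, –C(=O)–O–C(=O)– → anhydride.
  CN: –C≡N: carbon triple-bonded to nitrogen → nitrile.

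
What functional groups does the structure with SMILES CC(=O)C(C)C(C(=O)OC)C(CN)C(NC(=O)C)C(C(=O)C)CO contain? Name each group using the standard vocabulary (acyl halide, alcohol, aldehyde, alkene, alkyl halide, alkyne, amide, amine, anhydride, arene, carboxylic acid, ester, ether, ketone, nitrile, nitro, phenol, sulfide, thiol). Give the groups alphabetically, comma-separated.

Reading the structure from left to right:
  CO: –C(=O)– with carbon on both sides → ketone.
  CH(COOCH3): pendant –COOCH3: carbonyl C bonded to C and –OCH3 → ester.
  CH(CH2NH2): pendant –CH2NH2: N on sp³ C, no adjacent C=O → amine.
  CH(NHCOCH3): pendant –NHC(=O)CH3: N bonded to a carbonyl → amide (not amine).
  CH(COCH3): pendant –COCH3: carbonyl C bonded to two carbons → ketone.
  CH2OH: –OH on an sp³ carbon → alcohol.

alcohol, amide, amine, ester, ketone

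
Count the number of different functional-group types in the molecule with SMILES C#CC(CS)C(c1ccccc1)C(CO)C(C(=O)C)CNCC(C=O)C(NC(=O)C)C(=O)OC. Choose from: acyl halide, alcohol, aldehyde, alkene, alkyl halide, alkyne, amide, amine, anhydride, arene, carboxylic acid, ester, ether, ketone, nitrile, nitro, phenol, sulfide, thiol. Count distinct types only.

9

Working along the chain:
  HC≡C: C≡C triple bond → alkyne.
  CH(CH2SH): pendant –CH2SH → thiol.
  CH(C6H5): pendant –C6H5: benzene ring → arene.
  CH(CH2OH): pendant –CH2OH on an sp³ backbone C → alcohol.
  CH(COCH3): pendant –COCH3: carbonyl C bonded to two carbons → ketone.
  CH2NHCH2: C–N–C with sp³ carbons and no adjacent C=O → amine (secondary).
  CH(CHO): pendant –CHO: carbonyl C bonded to C and H → aldehyde.
  CH(NHCOCH3): pendant –NHC(=O)CH3: N bonded to a carbonyl → amide (not amine).
  COOCH3: –C(=O)OCH3: carbonyl C bonded to C and to –OCH3 → ester (not ketone + ether).
Distinct types present: alcohol, aldehyde, alkyne, amide, amine, arene, ester, ketone, thiol.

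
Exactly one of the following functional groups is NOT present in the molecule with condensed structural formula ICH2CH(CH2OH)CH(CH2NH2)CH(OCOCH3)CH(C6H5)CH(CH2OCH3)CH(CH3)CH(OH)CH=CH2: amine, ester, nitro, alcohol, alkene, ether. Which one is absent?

alkene: present (CH=CH2 — C=C double bond → alkene).
ester: present (CH(OCOCH3) — pendant –OC(=O)CH3: an acyloxy group → ester).
alcohol: present (CH(CH2OH) — pendant –CH2OH on an sp³ backbone C → alcohol).
ether: present (CH(CH2OCH3) — pendant –CH2OCH3: C–O–C linkage → ether).
amine: present (CH(CH2NH2) — pendant –CH2NH2: N on sp³ C, no adjacent C=O → amine).
nitro: no segment matches this pattern.

nitro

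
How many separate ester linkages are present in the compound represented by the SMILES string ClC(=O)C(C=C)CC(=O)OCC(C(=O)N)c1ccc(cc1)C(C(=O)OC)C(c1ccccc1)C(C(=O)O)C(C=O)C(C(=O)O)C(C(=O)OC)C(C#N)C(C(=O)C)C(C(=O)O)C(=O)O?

3

–C(=O)Cl: carbonyl C bonded to C and to a halogen → acyl halide (not alkyl halide).
pendant –CH=CH2: C=C double bond → alkene.
–C(=O)–O–C with C on the carbonyl side → ester.
pendant –CONH2: carbonyl C bonded to C and N → amide.
para-disubstituted benzene ring → arene.
pendant –COOCH3: carbonyl C bonded to C and –OCH3 → ester.
pendant –C6H5: benzene ring → arene.
pendant –COOH: carbonyl C bonded to C and –OH → carboxylic acid.
pendant –CHO: carbonyl C bonded to C and H → aldehyde.
pendant –COOH: carbonyl C bonded to C and –OH → carboxylic acid.
pendant –COOCH3: carbonyl C bonded to C and –OCH3 → ester.
pendant –C≡N: nitrile.
pendant –COCH3: carbonyl C bonded to two carbons → ketone.
pendant –COOH: carbonyl C bonded to C and –OH → carboxylic acid.
–COOH: carbonyl C bonded to –OH and C → carboxylic acid (the –OH is not a separate alcohol).
Ester appears at: CH2COOCH2, CH(COOCH3), CH(COOCH3) → 3.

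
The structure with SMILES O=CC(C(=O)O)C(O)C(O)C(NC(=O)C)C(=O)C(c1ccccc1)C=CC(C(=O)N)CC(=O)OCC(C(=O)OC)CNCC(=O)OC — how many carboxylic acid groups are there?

1

Taking each segment in turn:
  OHC: terminal –CHO: carbonyl C bonded to H and C → aldehyde.
  CH(COOH): pendant –COOH: carbonyl C bonded to C and –OH → carboxylic acid.
  CH(OH): –OH on an sp³ carbon → alcohol (secondary).
  CH(OH): –OH on an sp³ carbon → alcohol (secondary).
  CH(NHCOCH3): pendant –NHC(=O)CH3: N bonded to a carbonyl → amide (not amine).
  CO: –C(=O)– with carbon on both sides → ketone.
  CH(C6H5): pendant –C6H5: benzene ring → arene.
  CH=CH: C=C double bond → alkene.
  CH(CONH2): pendant –CONH2: carbonyl C bonded to C and N → amide.
  CH2COOCH2: –C(=O)–O–C with C on the carbonyl side → ester.
  CH(COOCH3): pendant –COOCH3: carbonyl C bonded to C and –OCH3 → ester.
  CH2NHCH2: C–N–C with sp³ carbons and no adjacent C=O → amine (secondary).
  COOCH3: –C(=O)OCH3: carbonyl C bonded to C and to –OCH3 → ester (not ketone + ether).
Carboxylic acid appears at: CH(COOH) → 1.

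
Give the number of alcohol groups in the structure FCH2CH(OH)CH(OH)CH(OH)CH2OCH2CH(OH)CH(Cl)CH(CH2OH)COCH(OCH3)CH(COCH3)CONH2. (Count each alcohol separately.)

halogen on an sp³ carbon → alkyl halide.
–OH on an sp³ carbon → alcohol (secondary).
–OH on an sp³ carbon → alcohol (secondary).
–OH on an sp³ carbon → alcohol (secondary).
C–O–C with sp³ carbons on both sides and no adjacent C=O → ether.
–OH on an sp³ carbon → alcohol (secondary).
halogen on an sp³ carbon → alkyl halide.
pendant –CH2OH on an sp³ backbone C → alcohol.
–C(=O)– with carbon on both sides → ketone.
pendant –OCH3: C–O–C with sp³ C, no adjacent C=O → ether.
pendant –COCH3: carbonyl C bonded to two carbons → ketone.
–C(=O)NH2: carbonyl C bonded to C and to N → amide (the N is not a separate amine).
Alcohol appears at: CH(OH), CH(OH), CH(OH), CH(OH), CH(CH2OH) → 5.

5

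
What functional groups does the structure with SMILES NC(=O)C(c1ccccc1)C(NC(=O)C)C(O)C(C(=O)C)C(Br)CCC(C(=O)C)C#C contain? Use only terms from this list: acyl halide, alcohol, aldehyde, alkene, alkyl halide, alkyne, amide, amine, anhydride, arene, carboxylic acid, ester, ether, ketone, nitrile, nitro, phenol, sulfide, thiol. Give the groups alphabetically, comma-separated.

–C(=O)NH2: carbonyl C bonded to C and to N → amide (the N is not a separate amine).
pendant –C6H5: benzene ring → arene.
pendant –NHC(=O)CH3: N bonded to a carbonyl → amide (not amine).
–OH on an sp³ carbon → alcohol (secondary).
pendant –COCH3: carbonyl C bonded to two carbons → ketone.
halogen on an sp³ carbon → alkyl halide.
pendant –COCH3: carbonyl C bonded to two carbons → ketone.
C≡C triple bond → alkyne.

alcohol, alkyl halide, alkyne, amide, arene, ketone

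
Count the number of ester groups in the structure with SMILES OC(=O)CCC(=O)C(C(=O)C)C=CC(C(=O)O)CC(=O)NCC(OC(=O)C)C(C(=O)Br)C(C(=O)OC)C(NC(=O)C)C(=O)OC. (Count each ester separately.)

Taking each segment in turn:
  HOOC: –COOH: carbonyl C bonded to –OH and C → carboxylic acid (the –OH is not a separate alcohol).
  CO: –C(=O)– with carbon on both sides → ketone.
  CH(COCH3): pendant –COCH3: carbonyl C bonded to two carbons → ketone.
  CH=CH: C=C double bond → alkene.
  CH(COOH): pendant –COOH: carbonyl C bonded to C and –OH → carboxylic acid.
  CH2CONHCH2: –C(=O)–N– linkage → amide (the N is not an amine).
  CH(OCOCH3): pendant –OC(=O)CH3: an acyloxy group → ester.
  CH(COBr): pendant –C(=O)X: carbonyl C bonded to C and halogen → acyl halide.
  CH(COOCH3): pendant –COOCH3: carbonyl C bonded to C and –OCH3 → ester.
  CH(NHCOCH3): pendant –NHC(=O)CH3: N bonded to a carbonyl → amide (not amine).
  COOCH3: –C(=O)OCH3: carbonyl C bonded to C and to –OCH3 → ester (not ketone + ether).
Ester appears at: CH(OCOCH3), CH(COOCH3), COOCH3 → 3.

3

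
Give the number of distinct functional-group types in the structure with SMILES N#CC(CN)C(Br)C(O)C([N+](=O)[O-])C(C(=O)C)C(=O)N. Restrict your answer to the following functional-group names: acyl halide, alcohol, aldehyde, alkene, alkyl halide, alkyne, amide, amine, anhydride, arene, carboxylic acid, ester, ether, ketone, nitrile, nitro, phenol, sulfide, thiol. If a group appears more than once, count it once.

Reading the structure from left to right:
  N≡C: N≡C–: carbon triple-bonded to nitrogen → nitrile.
  CH(CH2NH2): pendant –CH2NH2: N on sp³ C, no adjacent C=O → amine.
  CH(Br): halogen on an sp³ carbon → alkyl halide.
  CH(OH): –OH on an sp³ carbon → alcohol (secondary).
  CH(NO2): –NO2 on an sp³ carbon → nitro (the N=O is not a carbonyl).
  CH(COCH3): pendant –COCH3: carbonyl C bonded to two carbons → ketone.
  CONH2: –C(=O)NH2: carbonyl C bonded to C and to N → amide (the N is not a separate amine).
Distinct types present: alcohol, alkyl halide, amide, amine, ketone, nitrile, nitro.

7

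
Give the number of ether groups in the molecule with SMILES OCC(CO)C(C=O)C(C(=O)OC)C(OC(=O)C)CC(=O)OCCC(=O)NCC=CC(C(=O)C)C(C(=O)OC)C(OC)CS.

1

Taking each segment in turn:
  HOCH2: HO– on an sp³ carbon → alcohol.
  CH(CH2OH): pendant –CH2OH on an sp³ backbone C → alcohol.
  CH(CHO): pendant –CHO: carbonyl C bonded to C and H → aldehyde.
  CH(COOCH3): pendant –COOCH3: carbonyl C bonded to C and –OCH3 → ester.
  CH(OCOCH3): pendant –OC(=O)CH3: an acyloxy group → ester.
  CH2COOCH2: –C(=O)–O–C with C on the carbonyl side → ester.
  CH2CONHCH2: –C(=O)–N– linkage → amide (the N is not an amine).
  CH=CH: C=C double bond → alkene.
  CH(COCH3): pendant –COCH3: carbonyl C bonded to two carbons → ketone.
  CH(COOCH3): pendant –COOCH3: carbonyl C bonded to C and –OCH3 → ester.
  CH(OCH3): pendant –OCH3: C–O–C with sp³ C, no adjacent C=O → ether.
  CH2SH: –SH on an sp³ carbon → thiol.
Ether appears at: CH(OCH3) → 1.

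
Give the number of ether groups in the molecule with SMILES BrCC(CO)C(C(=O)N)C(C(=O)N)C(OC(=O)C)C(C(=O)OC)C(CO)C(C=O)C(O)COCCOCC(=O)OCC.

2

Working along the chain:
  BrCH2: halogen on an sp³ carbon → alkyl halide.
  CH(CH2OH): pendant –CH2OH on an sp³ backbone C → alcohol.
  CH(CONH2): pendant –CONH2: carbonyl C bonded to C and N → amide.
  CH(CONH2): pendant –CONH2: carbonyl C bonded to C and N → amide.
  CH(OCOCH3): pendant –OC(=O)CH3: an acyloxy group → ester.
  CH(COOCH3): pendant –COOCH3: carbonyl C bonded to C and –OCH3 → ester.
  CH(CH2OH): pendant –CH2OH on an sp³ backbone C → alcohol.
  CH(CHO): pendant –CHO: carbonyl C bonded to C and H → aldehyde.
  CH(OH): –OH on an sp³ carbon → alcohol (secondary).
  CH2OCH2: C–O–C with sp³ carbons on both sides and no adjacent C=O → ether.
  CH2OCH2: C–O–C with sp³ carbons on both sides and no adjacent C=O → ether.
  COOCH2CH3: –C(=O)OCH2CH3: carbonyl C bonded to C and to –OEt → ester.
Ether appears at: CH2OCH2, CH2OCH2 → 2.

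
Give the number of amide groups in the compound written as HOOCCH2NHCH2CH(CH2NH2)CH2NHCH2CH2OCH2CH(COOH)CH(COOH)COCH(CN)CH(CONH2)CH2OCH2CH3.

1

–COOH: carbonyl C bonded to –OH and C → carboxylic acid (the –OH is not a separate alcohol).
C–N–C with sp³ carbons and no adjacent C=O → amine (secondary).
pendant –CH2NH2: N on sp³ C, no adjacent C=O → amine.
C–N–C with sp³ carbons and no adjacent C=O → amine (secondary).
C–O–C with sp³ carbons on both sides and no adjacent C=O → ether.
pendant –COOH: carbonyl C bonded to C and –OH → carboxylic acid.
pendant –COOH: carbonyl C bonded to C and –OH → carboxylic acid.
–C(=O)– with carbon on both sides → ketone.
pendant –C≡N: nitrile.
pendant –CONH2: carbonyl C bonded to C and N → amide.
C–O–C with sp³ carbons on both sides and no adjacent C=O → ether.
Amide appears at: CH(CONH2) → 1.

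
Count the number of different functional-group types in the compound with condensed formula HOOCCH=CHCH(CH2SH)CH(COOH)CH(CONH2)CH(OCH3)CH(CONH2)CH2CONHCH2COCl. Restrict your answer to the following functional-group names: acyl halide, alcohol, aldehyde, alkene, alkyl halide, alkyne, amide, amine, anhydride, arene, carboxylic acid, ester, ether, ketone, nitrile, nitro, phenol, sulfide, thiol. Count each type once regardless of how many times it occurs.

6

Taking each segment in turn:
  HOOC: –COOH: carbonyl C bonded to –OH and C → carboxylic acid (the –OH is not a separate alcohol).
  CH=CH: C=C double bond → alkene.
  CH(CH2SH): pendant –CH2SH → thiol.
  CH(COOH): pendant –COOH: carbonyl C bonded to C and –OH → carboxylic acid.
  CH(CONH2): pendant –CONH2: carbonyl C bonded to C and N → amide.
  CH(OCH3): pendant –OCH3: C–O–C with sp³ C, no adjacent C=O → ether.
  CH(CONH2): pendant –CONH2: carbonyl C bonded to C and N → amide.
  CH2CONHCH2: –C(=O)–N– linkage → amide (the N is not an amine).
  COCl: –C(=O)Cl: carbonyl C bonded to C and to a halogen → acyl halide (not alkyl halide).
Distinct types present: acyl halide, alkene, amide, carboxylic acid, ether, thiol.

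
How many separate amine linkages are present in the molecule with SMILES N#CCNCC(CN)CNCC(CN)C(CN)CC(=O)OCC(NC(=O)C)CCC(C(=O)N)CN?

N≡C–: carbon triple-bonded to nitrogen → nitrile.
C–N–C with sp³ carbons and no adjacent C=O → amine (secondary).
pendant –CH2NH2: N on sp³ C, no adjacent C=O → amine.
C–N–C with sp³ carbons and no adjacent C=O → amine (secondary).
pendant –CH2NH2: N on sp³ C, no adjacent C=O → amine.
pendant –CH2NH2: N on sp³ C, no adjacent C=O → amine.
–C(=O)–O–C with C on the carbonyl side → ester.
pendant –NHC(=O)CH3: N bonded to a carbonyl → amide (not amine).
pendant –CONH2: carbonyl C bonded to C and N → amide.
–NH2 on an sp³ carbon with no adjacent C=O → amine.
Amine appears at: CH2NHCH2, CH(CH2NH2), CH2NHCH2, CH(CH2NH2), CH(CH2NH2), CH2NH2 → 6.

6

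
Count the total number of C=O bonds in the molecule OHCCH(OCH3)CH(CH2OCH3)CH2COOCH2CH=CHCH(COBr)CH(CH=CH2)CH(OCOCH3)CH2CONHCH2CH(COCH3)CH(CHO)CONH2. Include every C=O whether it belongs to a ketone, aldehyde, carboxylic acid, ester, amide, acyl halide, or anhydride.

8

OHC: aldehyde, 1 C=O (running total 1).
CH2COOCH2: ester, 1 C=O (running total 2).
CH(COBr): acyl halide, 1 C=O (running total 3).
CH(OCOCH3): ester, 1 C=O (running total 4).
CH2CONHCH2: amide, 1 C=O (running total 5).
CH(COCH3): ketone, 1 C=O (running total 6).
CH(CHO): aldehyde, 1 C=O (running total 7).
CONH2: amide, 1 C=O (running total 8).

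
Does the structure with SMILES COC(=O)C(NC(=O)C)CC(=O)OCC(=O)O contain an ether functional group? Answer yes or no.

Working along the chain:
  CH3OOC: CH3O–C(=O)–: carbonyl C bonded to C and to –OCH3 → ester (not ketone + ether).
  CH(NHCOCH3): pendant –NHC(=O)CH3: N bonded to a carbonyl → amide (not amine).
  CH2COOCH2: –C(=O)–O–C with C on the carbonyl side → ester.
  COOH: –COOH: carbonyl C bonded to –OH and C → carboxylic acid (the –OH is not a separate alcohol).
In each of CH3OOC and CH2COOCH2, the C–O–C oxygen is adjacent to a C=O, so it belongs to an ester, not an ether.
The groups actually present are: amide, carboxylic acid, ester.

no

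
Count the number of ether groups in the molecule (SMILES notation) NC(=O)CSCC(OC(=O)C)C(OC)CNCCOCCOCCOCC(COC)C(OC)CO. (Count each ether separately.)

6

Working along the chain:
  H2NCO: –C(=O)NH2: carbonyl C bonded to C and to N → amide (the N is not a separate amine).
  CH2SCH2: C–S–C linkage → sulfide (thioether).
  CH(OCOCH3): pendant –OC(=O)CH3: an acyloxy group → ester.
  CH(OCH3): pendant –OCH3: C–O–C with sp³ C, no adjacent C=O → ether.
  CH2NHCH2: C–N–C with sp³ carbons and no adjacent C=O → amine (secondary).
  CH2OCH2: C–O–C with sp³ carbons on both sides and no adjacent C=O → ether.
  CH2OCH2: C–O–C with sp³ carbons on both sides and no adjacent C=O → ether.
  CH2OCH2: C–O–C with sp³ carbons on both sides and no adjacent C=O → ether.
  CH(CH2OCH3): pendant –CH2OCH3: C–O–C linkage → ether.
  CH(OCH3): pendant –OCH3: C–O–C with sp³ C, no adjacent C=O → ether.
  CH2OH: –OH on an sp³ carbon → alcohol.
Ether appears at: CH(OCH3), CH2OCH2, CH2OCH2, CH2OCH2, CH(CH2OCH3), CH(OCH3) → 6.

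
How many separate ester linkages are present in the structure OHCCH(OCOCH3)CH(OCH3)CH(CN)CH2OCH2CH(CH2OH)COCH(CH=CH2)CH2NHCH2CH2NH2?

1

Reading the structure from left to right:
  OHC: terminal –CHO: carbonyl C bonded to H and C → aldehyde.
  CH(OCOCH3): pendant –OC(=O)CH3: an acyloxy group → ester.
  CH(OCH3): pendant –OCH3: C–O–C with sp³ C, no adjacent C=O → ether.
  CH(CN): pendant –C≡N: nitrile.
  CH2OCH2: C–O–C with sp³ carbons on both sides and no adjacent C=O → ether.
  CH(CH2OH): pendant –CH2OH on an sp³ backbone C → alcohol.
  CO: –C(=O)– with carbon on both sides → ketone.
  CH(CH=CH2): pendant –CH=CH2: C=C double bond → alkene.
  CH2NHCH2: C–N–C with sp³ carbons and no adjacent C=O → amine (secondary).
  CH2NH2: –NH2 on an sp³ carbon with no adjacent C=O → amine.
Ester appears at: CH(OCOCH3) → 1.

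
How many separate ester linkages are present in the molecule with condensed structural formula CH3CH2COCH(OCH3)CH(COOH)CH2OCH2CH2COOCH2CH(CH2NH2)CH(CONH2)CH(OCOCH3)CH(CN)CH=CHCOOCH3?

Working along the chain:
  CO: –C(=O)– with carbon on both sides → ketone.
  CH(OCH3): pendant –OCH3: C–O–C with sp³ C, no adjacent C=O → ether.
  CH(COOH): pendant –COOH: carbonyl C bonded to C and –OH → carboxylic acid.
  CH2OCH2: C–O–C with sp³ carbons on both sides and no adjacent C=O → ether.
  CH2COOCH2: –C(=O)–O–C with C on the carbonyl side → ester.
  CH(CH2NH2): pendant –CH2NH2: N on sp³ C, no adjacent C=O → amine.
  CH(CONH2): pendant –CONH2: carbonyl C bonded to C and N → amide.
  CH(OCOCH3): pendant –OC(=O)CH3: an acyloxy group → ester.
  CH(CN): pendant –C≡N: nitrile.
  CH=CH: C=C double bond → alkene.
  COOCH3: –C(=O)OCH3: carbonyl C bonded to C and to –OCH3 → ester (not ketone + ether).
Ester appears at: CH2COOCH2, CH(OCOCH3), COOCH3 → 3.

3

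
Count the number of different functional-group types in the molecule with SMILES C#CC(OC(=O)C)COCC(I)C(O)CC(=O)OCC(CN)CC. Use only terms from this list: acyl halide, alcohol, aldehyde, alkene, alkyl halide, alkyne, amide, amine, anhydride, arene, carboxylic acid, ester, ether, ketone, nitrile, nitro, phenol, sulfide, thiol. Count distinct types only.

6

C≡C triple bond → alkyne.
pendant –OC(=O)CH3: an acyloxy group → ester.
C–O–C with sp³ carbons on both sides and no adjacent C=O → ether.
halogen on an sp³ carbon → alkyl halide.
–OH on an sp³ carbon → alcohol (secondary).
–C(=O)–O–C with C on the carbonyl side → ester.
pendant –CH2NH2: N on sp³ C, no adjacent C=O → amine.
Distinct types present: alcohol, alkyl halide, alkyne, amine, ester, ether.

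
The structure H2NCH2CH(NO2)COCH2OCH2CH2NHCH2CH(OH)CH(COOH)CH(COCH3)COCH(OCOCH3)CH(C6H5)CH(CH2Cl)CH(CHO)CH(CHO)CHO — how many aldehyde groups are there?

3

Reading the structure from left to right:
  H2NCH2: –NH2 on an sp³ carbon with no adjacent C=O → amine.
  CH(NO2): –NO2 on an sp³ carbon → nitro (the N=O is not a carbonyl).
  CO: –C(=O)– with carbon on both sides → ketone.
  CH2OCH2: C–O–C with sp³ carbons on both sides and no adjacent C=O → ether.
  CH2NHCH2: C–N–C with sp³ carbons and no adjacent C=O → amine (secondary).
  CH(OH): –OH on an sp³ carbon → alcohol (secondary).
  CH(COOH): pendant –COOH: carbonyl C bonded to C and –OH → carboxylic acid.
  CH(COCH3): pendant –COCH3: carbonyl C bonded to two carbons → ketone.
  CO: –C(=O)– with carbon on both sides → ketone.
  CH(OCOCH3): pendant –OC(=O)CH3: an acyloxy group → ester.
  CH(C6H5): pendant –C6H5: benzene ring → arene.
  CH(CH2Cl): pendant –CH2X: halogen on sp³ carbon → alkyl halide.
  CH(CHO): pendant –CHO: carbonyl C bonded to C and H → aldehyde.
  CH(CHO): pendant –CHO: carbonyl C bonded to C and H → aldehyde.
  CHO: terminal –CHO: carbonyl C bonded to H and C → aldehyde.
Aldehyde appears at: CH(CHO), CH(CHO), CHO → 3.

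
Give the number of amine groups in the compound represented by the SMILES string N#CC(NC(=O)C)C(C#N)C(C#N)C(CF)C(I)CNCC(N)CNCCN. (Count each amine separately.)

4

Working along the chain:
  N≡C: N≡C–: carbon triple-bonded to nitrogen → nitrile.
  CH(NHCOCH3): pendant –NHC(=O)CH3: N bonded to a carbonyl → amide (not amine).
  CH(CN): pendant –C≡N: nitrile.
  CH(CN): pendant –C≡N: nitrile.
  CH(CH2F): pendant –CH2X: halogen on sp³ carbon → alkyl halide.
  CH(I): halogen on an sp³ carbon → alkyl halide.
  CH2NHCH2: C–N–C with sp³ carbons and no adjacent C=O → amine (secondary).
  CH(NH2): –NH2 on an sp³ carbon with no adjacent C=O → amine.
  CH2NHCH2: C–N–C with sp³ carbons and no adjacent C=O → amine (secondary).
  CH2NH2: –NH2 on an sp³ carbon with no adjacent C=O → amine.
Amine appears at: CH2NHCH2, CH(NH2), CH2NHCH2, CH2NH2 → 4.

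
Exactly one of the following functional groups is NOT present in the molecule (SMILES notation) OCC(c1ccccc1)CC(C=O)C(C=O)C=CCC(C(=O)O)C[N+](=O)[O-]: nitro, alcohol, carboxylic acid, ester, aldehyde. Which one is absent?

ester

carboxylic acid: present (CH(COOH) — pendant –COOH: carbonyl C bonded to C and –OH → carboxylic acid).
nitro: present (CH2NO2 — –NO2 on carbon → nitro group).
alcohol: present (HOCH2 — HO– on an sp³ carbon → alcohol).
aldehyde: present (CH(CHO) — pendant –CHO: carbonyl C bonded to C and H → aldehyde).
ester: no segment matches this pattern.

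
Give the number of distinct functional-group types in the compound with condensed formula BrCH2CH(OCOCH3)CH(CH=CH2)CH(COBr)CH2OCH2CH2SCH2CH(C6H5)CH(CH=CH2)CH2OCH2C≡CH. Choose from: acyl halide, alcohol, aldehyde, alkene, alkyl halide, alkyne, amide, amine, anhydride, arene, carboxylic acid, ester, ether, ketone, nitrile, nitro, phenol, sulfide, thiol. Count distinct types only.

8

Taking each segment in turn:
  BrCH2: halogen on an sp³ carbon → alkyl halide.
  CH(OCOCH3): pendant –OC(=O)CH3: an acyloxy group → ester.
  CH(CH=CH2): pendant –CH=CH2: C=C double bond → alkene.
  CH(COBr): pendant –C(=O)X: carbonyl C bonded to C and halogen → acyl halide.
  CH2OCH2: C–O–C with sp³ carbons on both sides and no adjacent C=O → ether.
  CH2SCH2: C–S–C linkage → sulfide (thioether).
  CH(C6H5): pendant –C6H5: benzene ring → arene.
  CH(CH=CH2): pendant –CH=CH2: C=C double bond → alkene.
  CH2OCH2: C–O–C with sp³ carbons on both sides and no adjacent C=O → ether.
  C≡CH: C≡C triple bond → alkyne.
Distinct types present: acyl halide, alkene, alkyl halide, alkyne, arene, ester, ether, sulfide.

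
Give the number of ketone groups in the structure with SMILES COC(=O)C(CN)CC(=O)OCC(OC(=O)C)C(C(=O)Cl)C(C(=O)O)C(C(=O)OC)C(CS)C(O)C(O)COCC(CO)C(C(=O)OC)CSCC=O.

Working along the chain:
  CH3OOC: CH3O–C(=O)–: carbonyl C bonded to C and to –OCH3 → ester (not ketone + ether).
  CH(CH2NH2): pendant –CH2NH2: N on sp³ C, no adjacent C=O → amine.
  CH2COOCH2: –C(=O)–O–C with C on the carbonyl side → ester.
  CH(OCOCH3): pendant –OC(=O)CH3: an acyloxy group → ester.
  CH(COCl): pendant –C(=O)X: carbonyl C bonded to C and halogen → acyl halide.
  CH(COOH): pendant –COOH: carbonyl C bonded to C and –OH → carboxylic acid.
  CH(COOCH3): pendant –COOCH3: carbonyl C bonded to C and –OCH3 → ester.
  CH(CH2SH): pendant –CH2SH → thiol.
  CH(OH): –OH on an sp³ carbon → alcohol (secondary).
  CH(OH): –OH on an sp³ carbon → alcohol (secondary).
  CH2OCH2: C–O–C with sp³ carbons on both sides and no adjacent C=O → ether.
  CH(CH2OH): pendant –CH2OH on an sp³ backbone C → alcohol.
  CH(COOCH3): pendant –COOCH3: carbonyl C bonded to C and –OCH3 → ester.
  CH2SCH2: C–S–C linkage → sulfide (thioether).
  CHO: terminal –CHO: carbonyl C bonded to H and C → aldehyde.
No segment is a ketone: CH3OOC is ester, not ketone; CH2COOCH2 is ester, not ketone; CH(OCOCH3) is ester, not ketone. → 0.

0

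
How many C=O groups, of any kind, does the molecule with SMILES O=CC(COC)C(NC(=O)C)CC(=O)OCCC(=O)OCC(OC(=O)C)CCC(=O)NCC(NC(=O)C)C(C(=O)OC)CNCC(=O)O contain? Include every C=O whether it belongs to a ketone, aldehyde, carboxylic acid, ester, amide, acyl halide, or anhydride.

OHC: aldehyde, 1 C=O (running total 1).
CH(NHCOCH3): amide, 1 C=O (running total 2).
CH2COOCH2: ester, 1 C=O (running total 3).
CH2COOCH2: ester, 1 C=O (running total 4).
CH(OCOCH3): ester, 1 C=O (running total 5).
CH2CONHCH2: amide, 1 C=O (running total 6).
CH(NHCOCH3): amide, 1 C=O (running total 7).
CH(COOCH3): ester, 1 C=O (running total 8).
COOH: carboxylic acid, 1 C=O (running total 9).

9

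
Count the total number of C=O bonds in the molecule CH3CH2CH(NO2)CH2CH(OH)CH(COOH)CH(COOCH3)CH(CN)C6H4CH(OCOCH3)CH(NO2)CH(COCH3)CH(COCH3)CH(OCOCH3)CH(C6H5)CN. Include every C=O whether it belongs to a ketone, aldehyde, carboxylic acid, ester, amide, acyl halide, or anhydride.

6

CH(COOH): carboxylic acid, 1 C=O (running total 1).
CH(COOCH3): ester, 1 C=O (running total 2).
CH(OCOCH3): ester, 1 C=O (running total 3).
CH(COCH3): ketone, 1 C=O (running total 4).
CH(COCH3): ketone, 1 C=O (running total 5).
CH(OCOCH3): ester, 1 C=O (running total 6).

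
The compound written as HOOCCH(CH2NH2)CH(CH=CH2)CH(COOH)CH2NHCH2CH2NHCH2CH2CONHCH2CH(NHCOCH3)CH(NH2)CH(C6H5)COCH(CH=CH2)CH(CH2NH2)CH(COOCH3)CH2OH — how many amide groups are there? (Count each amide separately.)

Taking each segment in turn:
  HOOC: –COOH: carbonyl C bonded to –OH and C → carboxylic acid (the –OH is not a separate alcohol).
  CH(CH2NH2): pendant –CH2NH2: N on sp³ C, no adjacent C=O → amine.
  CH(CH=CH2): pendant –CH=CH2: C=C double bond → alkene.
  CH(COOH): pendant –COOH: carbonyl C bonded to C and –OH → carboxylic acid.
  CH2NHCH2: C–N–C with sp³ carbons and no adjacent C=O → amine (secondary).
  CH2NHCH2: C–N–C with sp³ carbons and no adjacent C=O → amine (secondary).
  CH2CONHCH2: –C(=O)–N– linkage → amide (the N is not an amine).
  CH(NHCOCH3): pendant –NHC(=O)CH3: N bonded to a carbonyl → amide (not amine).
  CH(NH2): –NH2 on an sp³ carbon with no adjacent C=O → amine.
  CH(C6H5): pendant –C6H5: benzene ring → arene.
  CO: –C(=O)– with carbon on both sides → ketone.
  CH(CH=CH2): pendant –CH=CH2: C=C double bond → alkene.
  CH(CH2NH2): pendant –CH2NH2: N on sp³ C, no adjacent C=O → amine.
  CH(COOCH3): pendant –COOCH3: carbonyl C bonded to C and –OCH3 → ester.
  CH2OH: –OH on an sp³ carbon → alcohol.
Amide appears at: CH2CONHCH2, CH(NHCOCH3) → 2.

2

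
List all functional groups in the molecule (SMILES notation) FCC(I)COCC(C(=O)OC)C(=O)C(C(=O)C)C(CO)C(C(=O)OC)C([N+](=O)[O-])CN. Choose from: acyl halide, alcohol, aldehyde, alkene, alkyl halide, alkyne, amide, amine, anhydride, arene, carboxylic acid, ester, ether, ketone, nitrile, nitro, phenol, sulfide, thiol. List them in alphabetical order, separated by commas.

alcohol, alkyl halide, amine, ester, ether, ketone, nitro

halogen on an sp³ carbon → alkyl halide.
halogen on an sp³ carbon → alkyl halide.
C–O–C with sp³ carbons on both sides and no adjacent C=O → ether.
pendant –COOCH3: carbonyl C bonded to C and –OCH3 → ester.
–C(=O)– with carbon on both sides → ketone.
pendant –COCH3: carbonyl C bonded to two carbons → ketone.
pendant –CH2OH on an sp³ backbone C → alcohol.
pendant –COOCH3: carbonyl C bonded to C and –OCH3 → ester.
–NO2 on an sp³ carbon → nitro (the N=O is not a carbonyl).
–NH2 on an sp³ carbon with no adjacent C=O → amine.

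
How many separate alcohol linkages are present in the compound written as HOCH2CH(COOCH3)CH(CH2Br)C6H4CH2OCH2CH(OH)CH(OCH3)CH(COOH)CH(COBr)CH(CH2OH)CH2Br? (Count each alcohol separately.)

3

Working along the chain:
  HOCH2: HO– on an sp³ carbon → alcohol.
  CH(COOCH3): pendant –COOCH3: carbonyl C bonded to C and –OCH3 → ester.
  CH(CH2Br): pendant –CH2X: halogen on sp³ carbon → alkyl halide.
  C6H4: para-disubstituted benzene ring → arene.
  CH2OCH2: C–O–C with sp³ carbons on both sides and no adjacent C=O → ether.
  CH(OH): –OH on an sp³ carbon → alcohol (secondary).
  CH(OCH3): pendant –OCH3: C–O–C with sp³ C, no adjacent C=O → ether.
  CH(COOH): pendant –COOH: carbonyl C bonded to C and –OH → carboxylic acid.
  CH(COBr): pendant –C(=O)X: carbonyl C bonded to C and halogen → acyl halide.
  CH(CH2OH): pendant –CH2OH on an sp³ backbone C → alcohol.
  CH2Br: halogen on an sp³ carbon → alkyl halide.
Alcohol appears at: HOCH2, CH(OH), CH(CH2OH) → 3.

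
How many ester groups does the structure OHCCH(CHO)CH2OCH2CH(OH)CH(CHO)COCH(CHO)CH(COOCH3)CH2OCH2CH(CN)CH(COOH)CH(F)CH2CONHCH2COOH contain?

1

Reading the structure from left to right:
  OHC: terminal –CHO: carbonyl C bonded to H and C → aldehyde.
  CH(CHO): pendant –CHO: carbonyl C bonded to C and H → aldehyde.
  CH2OCH2: C–O–C with sp³ carbons on both sides and no adjacent C=O → ether.
  CH(OH): –OH on an sp³ carbon → alcohol (secondary).
  CH(CHO): pendant –CHO: carbonyl C bonded to C and H → aldehyde.
  CO: –C(=O)– with carbon on both sides → ketone.
  CH(CHO): pendant –CHO: carbonyl C bonded to C and H → aldehyde.
  CH(COOCH3): pendant –COOCH3: carbonyl C bonded to C and –OCH3 → ester.
  CH2OCH2: C–O–C with sp³ carbons on both sides and no adjacent C=O → ether.
  CH(CN): pendant –C≡N: nitrile.
  CH(COOH): pendant –COOH: carbonyl C bonded to C and –OH → carboxylic acid.
  CH(F): halogen on an sp³ carbon → alkyl halide.
  CH2CONHCH2: –C(=O)–N– linkage → amide (the N is not an amine).
  COOH: –COOH: carbonyl C bonded to –OH and C → carboxylic acid (the –OH is not a separate alcohol).
Ester appears at: CH(COOCH3) → 1.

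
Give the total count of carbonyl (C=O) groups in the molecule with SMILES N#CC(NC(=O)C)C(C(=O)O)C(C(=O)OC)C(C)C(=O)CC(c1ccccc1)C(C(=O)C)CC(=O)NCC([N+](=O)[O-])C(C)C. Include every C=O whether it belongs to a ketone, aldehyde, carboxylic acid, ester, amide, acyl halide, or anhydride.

6

CH(NHCOCH3): amide, 1 C=O (running total 1).
CH(COOH): carboxylic acid, 1 C=O (running total 2).
CH(COOCH3): ester, 1 C=O (running total 3).
CO: ketone, 1 C=O (running total 4).
CH(COCH3): ketone, 1 C=O (running total 5).
CH2CONHCH2: amide, 1 C=O (running total 6).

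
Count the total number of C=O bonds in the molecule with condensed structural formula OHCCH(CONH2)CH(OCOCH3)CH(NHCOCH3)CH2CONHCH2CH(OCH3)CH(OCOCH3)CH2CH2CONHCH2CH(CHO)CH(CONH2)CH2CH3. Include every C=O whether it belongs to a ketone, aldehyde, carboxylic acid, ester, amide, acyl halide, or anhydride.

9

OHC: aldehyde, 1 C=O (running total 1).
CH(CONH2): amide, 1 C=O (running total 2).
CH(OCOCH3): ester, 1 C=O (running total 3).
CH(NHCOCH3): amide, 1 C=O (running total 4).
CH2CONHCH2: amide, 1 C=O (running total 5).
CH(OCOCH3): ester, 1 C=O (running total 6).
CH2CONHCH2: amide, 1 C=O (running total 7).
CH(CHO): aldehyde, 1 C=O (running total 8).
CH(CONH2): amide, 1 C=O (running total 9).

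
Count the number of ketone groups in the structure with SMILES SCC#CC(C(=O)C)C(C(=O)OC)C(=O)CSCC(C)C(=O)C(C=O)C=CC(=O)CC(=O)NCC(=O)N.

4

–SH on an sp³ carbon → thiol.
C≡C triple bond → alkyne.
pendant –COCH3: carbonyl C bonded to two carbons → ketone.
pendant –COOCH3: carbonyl C bonded to C and –OCH3 → ester.
–C(=O)– with carbon on both sides → ketone.
C–S–C linkage → sulfide (thioether).
–C(=O)– with carbon on both sides → ketone.
pendant –CHO: carbonyl C bonded to C and H → aldehyde.
C=C double bond → alkene.
–C(=O)– with carbon on both sides → ketone.
–C(=O)–N– linkage → amide (the N is not an amine).
–C(=O)NH2: carbonyl C bonded to C and to N → amide (the N is not a separate amine).
Ketone appears at: CH(COCH3), CO, CO, CO → 4.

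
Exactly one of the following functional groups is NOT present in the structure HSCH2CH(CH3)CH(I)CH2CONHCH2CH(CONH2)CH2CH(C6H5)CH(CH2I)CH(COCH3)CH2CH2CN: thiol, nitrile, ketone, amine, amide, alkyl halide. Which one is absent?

amine

amide: present (CH2CONHCH2 — –C(=O)–N– linkage → amide (the N is not an amine)).
nitrile: present (CN — –C≡N: carbon triple-bonded to nitrogen → nitrile).
alkyl halide: present (CH(I) — halogen on an sp³ carbon → alkyl halide).
ketone: present (CH(COCH3) — pendant –COCH3: carbonyl C bonded to two carbons → ketone).
thiol: present (HSCH2 — –SH on an sp³ carbon → thiol).
amine: absent. In each of CH2CONHCH2 and CH(CONH2), the nitrogen is bonded directly to a carbonyl carbon, making it part of an amide, not a free amine.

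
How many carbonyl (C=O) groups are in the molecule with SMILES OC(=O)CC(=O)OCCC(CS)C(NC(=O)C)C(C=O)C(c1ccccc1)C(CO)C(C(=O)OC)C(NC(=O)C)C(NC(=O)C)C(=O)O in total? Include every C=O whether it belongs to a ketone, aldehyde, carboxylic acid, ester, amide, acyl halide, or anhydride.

HOOC: carboxylic acid, 1 C=O (running total 1).
CH2COOCH2: ester, 1 C=O (running total 2).
CH(NHCOCH3): amide, 1 C=O (running total 3).
CH(CHO): aldehyde, 1 C=O (running total 4).
CH(COOCH3): ester, 1 C=O (running total 5).
CH(NHCOCH3): amide, 1 C=O (running total 6).
CH(NHCOCH3): amide, 1 C=O (running total 7).
COOH: carboxylic acid, 1 C=O (running total 8).

8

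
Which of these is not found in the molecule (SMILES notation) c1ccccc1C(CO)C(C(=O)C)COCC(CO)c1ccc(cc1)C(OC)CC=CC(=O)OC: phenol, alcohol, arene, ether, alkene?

ether: present (CH2OCH2 — C–O–C with sp³ carbons on both sides and no adjacent C=O → ether).
arene: present (C6H5 — C6H5– phenyl ring → arene).
alcohol: present (CH(CH2OH) — pendant –CH2OH on an sp³ backbone C → alcohol).
alkene: present (CH=CH — C=C double bond → alkene).
phenol: absent. In CH(CH2OH), the –OH is on an sp³ carbon, not on an aromatic ring, so it is an alcohol.

phenol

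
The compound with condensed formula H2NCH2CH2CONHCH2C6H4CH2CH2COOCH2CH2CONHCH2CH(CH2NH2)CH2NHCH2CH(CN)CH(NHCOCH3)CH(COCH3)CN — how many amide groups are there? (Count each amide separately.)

–NH2 on an sp³ carbon with no adjacent C=O → amine.
–C(=O)–N– linkage → amide (the N is not an amine).
para-disubstituted benzene ring → arene.
–C(=O)–O–C with C on the carbonyl side → ester.
–C(=O)–N– linkage → amide (the N is not an amine).
pendant –CH2NH2: N on sp³ C, no adjacent C=O → amine.
C–N–C with sp³ carbons and no adjacent C=O → amine (secondary).
pendant –C≡N: nitrile.
pendant –NHC(=O)CH3: N bonded to a carbonyl → amide (not amine).
pendant –COCH3: carbonyl C bonded to two carbons → ketone.
–C≡N: carbon triple-bonded to nitrogen → nitrile.
Amide appears at: CH2CONHCH2, CH2CONHCH2, CH(NHCOCH3) → 3.

3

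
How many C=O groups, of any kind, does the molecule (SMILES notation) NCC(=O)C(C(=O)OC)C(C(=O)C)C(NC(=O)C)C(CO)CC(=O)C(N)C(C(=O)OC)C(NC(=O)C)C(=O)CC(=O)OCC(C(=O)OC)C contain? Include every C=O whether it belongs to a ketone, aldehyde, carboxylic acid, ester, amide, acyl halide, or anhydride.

CO: ketone, 1 C=O (running total 1).
CH(COOCH3): ester, 1 C=O (running total 2).
CH(COCH3): ketone, 1 C=O (running total 3).
CH(NHCOCH3): amide, 1 C=O (running total 4).
CO: ketone, 1 C=O (running total 5).
CH(COOCH3): ester, 1 C=O (running total 6).
CH(NHCOCH3): amide, 1 C=O (running total 7).
CO: ketone, 1 C=O (running total 8).
CH2COOCH2: ester, 1 C=O (running total 9).
CH(COOCH3): ester, 1 C=O (running total 10).

10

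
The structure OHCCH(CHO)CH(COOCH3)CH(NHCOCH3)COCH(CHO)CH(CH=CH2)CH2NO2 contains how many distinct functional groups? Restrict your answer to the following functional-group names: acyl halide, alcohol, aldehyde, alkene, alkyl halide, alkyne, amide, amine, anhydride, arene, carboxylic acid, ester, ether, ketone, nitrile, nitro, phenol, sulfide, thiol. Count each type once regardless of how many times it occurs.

Reading the structure from left to right:
  OHC: terminal –CHO: carbonyl C bonded to H and C → aldehyde.
  CH(CHO): pendant –CHO: carbonyl C bonded to C and H → aldehyde.
  CH(COOCH3): pendant –COOCH3: carbonyl C bonded to C and –OCH3 → ester.
  CH(NHCOCH3): pendant –NHC(=O)CH3: N bonded to a carbonyl → amide (not amine).
  CO: –C(=O)– with carbon on both sides → ketone.
  CH(CHO): pendant –CHO: carbonyl C bonded to C and H → aldehyde.
  CH(CH=CH2): pendant –CH=CH2: C=C double bond → alkene.
  CH2NO2: –NO2 on carbon → nitro group.
Distinct types present: aldehyde, alkene, amide, ester, ketone, nitro.

6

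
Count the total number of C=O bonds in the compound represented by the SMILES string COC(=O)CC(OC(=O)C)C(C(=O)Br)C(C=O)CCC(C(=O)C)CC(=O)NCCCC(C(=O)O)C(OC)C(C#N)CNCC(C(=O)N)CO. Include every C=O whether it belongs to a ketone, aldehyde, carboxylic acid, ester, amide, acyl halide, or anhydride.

CH3OOC: ester, 1 C=O (running total 1).
CH(OCOCH3): ester, 1 C=O (running total 2).
CH(COBr): acyl halide, 1 C=O (running total 3).
CH(CHO): aldehyde, 1 C=O (running total 4).
CH(COCH3): ketone, 1 C=O (running total 5).
CH2CONHCH2: amide, 1 C=O (running total 6).
CH(COOH): carboxylic acid, 1 C=O (running total 7).
CH(CONH2): amide, 1 C=O (running total 8).

8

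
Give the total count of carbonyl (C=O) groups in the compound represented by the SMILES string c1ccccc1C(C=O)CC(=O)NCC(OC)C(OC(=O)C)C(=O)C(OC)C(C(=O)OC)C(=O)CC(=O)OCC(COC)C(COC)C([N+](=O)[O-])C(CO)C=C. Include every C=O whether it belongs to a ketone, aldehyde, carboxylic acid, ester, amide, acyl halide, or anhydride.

CH(CHO): aldehyde, 1 C=O (running total 1).
CH2CONHCH2: amide, 1 C=O (running total 2).
CH(OCOCH3): ester, 1 C=O (running total 3).
CO: ketone, 1 C=O (running total 4).
CH(COOCH3): ester, 1 C=O (running total 5).
CO: ketone, 1 C=O (running total 6).
CH2COOCH2: ester, 1 C=O (running total 7).

7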